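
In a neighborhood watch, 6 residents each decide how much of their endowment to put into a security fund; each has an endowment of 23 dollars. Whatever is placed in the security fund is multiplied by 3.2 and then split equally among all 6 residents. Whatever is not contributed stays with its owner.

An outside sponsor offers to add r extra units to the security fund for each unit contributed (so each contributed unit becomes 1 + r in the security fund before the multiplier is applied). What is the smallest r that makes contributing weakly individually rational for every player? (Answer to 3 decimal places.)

With matching at rate r, one contributed unit becomes (1 + r) in the security fund and returns 3.2 × (1 + r) / 6 to the contributor.
Setting this equal to 1: 1 + r = 6/3.2 = 1.8750.
So the minimum matching rate is r = 1.8750 − 1 = 0.875.

0.875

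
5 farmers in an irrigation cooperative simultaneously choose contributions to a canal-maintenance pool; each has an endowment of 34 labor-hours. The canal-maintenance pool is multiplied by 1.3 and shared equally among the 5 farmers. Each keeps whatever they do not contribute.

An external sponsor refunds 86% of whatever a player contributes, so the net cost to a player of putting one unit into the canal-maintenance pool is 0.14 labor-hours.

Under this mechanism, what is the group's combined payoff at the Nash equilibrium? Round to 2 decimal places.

The effective private return per unit is now (1.3/5) / 0.14 = 1.8571 > 1, so every player's dominant strategy flips to full contribution.
At the Nash equilibrium everyone contributes 34. Group total payoff = 5 × (34 × 0.86 + 1.3 × 34) = 367.20.

367.20 labor-hours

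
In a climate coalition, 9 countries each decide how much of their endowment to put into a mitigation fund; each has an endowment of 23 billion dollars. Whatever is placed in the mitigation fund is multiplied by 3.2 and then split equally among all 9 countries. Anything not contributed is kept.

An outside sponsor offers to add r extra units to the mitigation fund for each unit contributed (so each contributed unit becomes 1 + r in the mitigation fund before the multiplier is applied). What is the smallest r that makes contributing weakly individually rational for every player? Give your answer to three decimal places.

1.813

With matching at rate r, one contributed unit becomes (1 + r) in the mitigation fund and returns 3.2 × (1 + r) / 9 to the contributor.
Setting this equal to 1: 1 + r = 9/3.2 = 2.8125.
So the minimum matching rate is r = 2.8125 − 1 = 1.813.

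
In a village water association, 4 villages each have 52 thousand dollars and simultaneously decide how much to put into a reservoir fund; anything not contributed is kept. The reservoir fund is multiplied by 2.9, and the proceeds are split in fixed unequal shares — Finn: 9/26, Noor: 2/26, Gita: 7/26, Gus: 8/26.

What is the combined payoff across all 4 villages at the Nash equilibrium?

306.80 thousand dollars

For player j, contributing a unit is worthwhile iff 2.9 × (j's share) ≥ 1, i.e. iff j's share is at least 0.3448.
The only share above 0.3448 is Finn's 9/26, contributing 52; the remaining 3 contribute 0. Total contributed: 52.
The reservoir fund pays out 2.9 × 52 = 150.80 in total (split across the unequal shares, but the aggregate is all that matters for the group sum).
The 3 free-riders keep 52 each, adding 156. Group total = 156 + 150.80 = 306.80.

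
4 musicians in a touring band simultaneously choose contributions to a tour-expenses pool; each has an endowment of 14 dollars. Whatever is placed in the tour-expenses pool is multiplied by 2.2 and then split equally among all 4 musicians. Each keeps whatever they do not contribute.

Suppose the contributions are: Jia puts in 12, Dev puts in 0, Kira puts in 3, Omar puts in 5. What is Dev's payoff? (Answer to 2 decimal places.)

Total contributed: 12 + 0 + 3 + 5 = 20.
Each receives 2.2 × 20 / 4 = 11.00 from the tour-expenses pool.
Dev keeps 14 − 0 = 14, so Dev's payoff is 14 + 11.00 = 25.00.

25.00 dollars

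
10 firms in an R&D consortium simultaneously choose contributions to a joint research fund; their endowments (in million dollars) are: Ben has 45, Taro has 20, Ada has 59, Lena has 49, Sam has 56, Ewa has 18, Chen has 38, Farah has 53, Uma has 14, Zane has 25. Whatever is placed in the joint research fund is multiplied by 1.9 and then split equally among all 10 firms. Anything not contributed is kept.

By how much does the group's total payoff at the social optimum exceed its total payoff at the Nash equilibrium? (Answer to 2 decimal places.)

339.30 million dollars

The private return per contributed unit is 1.9/10 = 0.1900 < 1 for every player regardless of endowment, so the Nash equilibrium is zero contribution and the group total is Σ E_j = 45 + 20 + 59 + 49 + 56 + 18 + 38 + 53 + 14 + 25 = 377.
Each contributed unit returns 1.900 to the group, so the social optimum is full contribution by everyone: group total = 1.900 × 377 = 716.30.
Efficiency loss = (1.900 − 1) × 377 = 339.30.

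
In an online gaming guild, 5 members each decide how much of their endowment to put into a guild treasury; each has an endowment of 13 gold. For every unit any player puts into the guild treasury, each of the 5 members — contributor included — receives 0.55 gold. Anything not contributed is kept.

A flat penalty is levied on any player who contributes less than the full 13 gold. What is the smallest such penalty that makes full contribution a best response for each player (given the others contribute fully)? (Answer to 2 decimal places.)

Given the others contribute fully, the best deviation is to contribute 0 (any partial contribution still incurs the fine and gives up units whose private return 0.55 is below 1).
Deviating from 13 to 0 saves 13 gold but forfeits the deviator's share of the drop in the guild treasury: 0.55 × 13 = 7.15.
So the deviation gain is 13 − 7.15 = 5.85, and the fine must be at least 5.85 gold to wipe it out.

5.85 gold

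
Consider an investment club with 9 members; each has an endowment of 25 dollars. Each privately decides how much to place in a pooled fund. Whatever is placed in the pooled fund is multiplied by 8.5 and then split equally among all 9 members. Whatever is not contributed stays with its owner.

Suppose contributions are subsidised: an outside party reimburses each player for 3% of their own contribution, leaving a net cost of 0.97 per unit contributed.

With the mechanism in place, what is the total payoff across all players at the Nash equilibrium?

225.00 dollars

With the mechanism, a contributed unit returns (8.5/9) / 0.97 = 0.9737 per unit of net cost — still below 1 — so contributing 0 remains dominant for every player.
Everyone keeps their endowment and the group total is 9 × 25 = 225.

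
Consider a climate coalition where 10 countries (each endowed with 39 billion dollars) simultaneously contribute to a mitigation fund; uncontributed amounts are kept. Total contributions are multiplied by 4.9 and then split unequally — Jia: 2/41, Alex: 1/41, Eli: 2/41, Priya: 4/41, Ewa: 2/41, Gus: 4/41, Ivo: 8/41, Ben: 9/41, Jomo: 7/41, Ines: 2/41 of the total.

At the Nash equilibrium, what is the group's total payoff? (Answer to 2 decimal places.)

542.10 billion dollars

For player j, contributing a unit is worthwhile iff 4.9 × (j's share) ≥ 1, i.e. iff j's share is at least 0.2041.
Only Ben (9/41) clears that bar, contributing 39; the remaining 9 contribute 0. Total contributed: 39.
The mitigation fund pays out 4.9 × 39 = 191.10 in total (split across the unequal shares, but the aggregate is all that matters for the group sum).
The 9 free-riders keep 39 each, adding 351. Group total = 351 + 191.10 = 542.10.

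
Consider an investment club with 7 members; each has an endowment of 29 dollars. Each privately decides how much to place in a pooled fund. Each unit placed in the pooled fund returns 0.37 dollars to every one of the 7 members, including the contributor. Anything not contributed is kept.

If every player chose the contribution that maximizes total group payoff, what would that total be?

525.77 dollars

Each contributed unit returns 2.590 to the group as a whole (0.37 to each of 7 players), which exceeds 1, so the social optimum is full contribution: group total = 2.590 × 203 = 525.77.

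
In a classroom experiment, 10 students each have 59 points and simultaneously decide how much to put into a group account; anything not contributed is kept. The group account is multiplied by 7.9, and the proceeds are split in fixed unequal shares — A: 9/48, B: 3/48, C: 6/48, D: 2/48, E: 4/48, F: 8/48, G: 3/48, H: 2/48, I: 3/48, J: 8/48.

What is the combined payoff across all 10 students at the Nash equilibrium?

1811.30 points

Player j's private return per contributed unit is 7.9 × (j's share). Contributing is weakly dominant for j when that share is at least 1/7.9 = 0.1266, and contributing 0 is dominant otherwise.
A, F and J are above the threshold, contributing 59 each; the remaining 7 contribute 0. Total contributed: 177.
The group account pays out 7.9 × 177 = 1398.30 in total (split across the unequal shares, but the aggregate is all that matters for the group sum).
The 7 free-riders keep 59 each, adding 413. Group total = 413 + 1398.30 = 1811.30.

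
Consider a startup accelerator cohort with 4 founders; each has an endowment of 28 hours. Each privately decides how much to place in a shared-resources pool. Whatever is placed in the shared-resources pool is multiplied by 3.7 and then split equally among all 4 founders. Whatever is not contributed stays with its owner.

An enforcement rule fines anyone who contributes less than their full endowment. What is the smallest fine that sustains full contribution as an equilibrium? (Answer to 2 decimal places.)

2.10 hours

Given the others contribute fully, the best deviation is to contribute 0 (any partial contribution still incurs the fine and gives up units whose private return 0.9250 is below 1).
Deviating from 28 to 0 saves 28 hours but forfeits the deviator's share of the drop in the shared-resources pool: 3.7/4 × 28 = 25.90.
So the deviation gain is 28 − 25.90 = 2.10, and the fine must be at least 2.10 hours to wipe it out.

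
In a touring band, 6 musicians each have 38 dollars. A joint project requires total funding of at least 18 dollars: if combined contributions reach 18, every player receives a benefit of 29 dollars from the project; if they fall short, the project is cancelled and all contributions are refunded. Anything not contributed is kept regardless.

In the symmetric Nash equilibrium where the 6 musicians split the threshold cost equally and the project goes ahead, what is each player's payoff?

Equal share of the threshold: 18/6 = 3.
At this profile no one gains by cutting their contribution: any cut drops the total below 18, the project is cancelled, contributions are refunded, and the deviator ends with 38, which is less than 38 − 3 + 29 = 64. Contributing more than 3 just wastes the excess. So contributing exactly 3 is a best response.
Each player's payoff: 38 − 3 + 29 = 64.

64 dollars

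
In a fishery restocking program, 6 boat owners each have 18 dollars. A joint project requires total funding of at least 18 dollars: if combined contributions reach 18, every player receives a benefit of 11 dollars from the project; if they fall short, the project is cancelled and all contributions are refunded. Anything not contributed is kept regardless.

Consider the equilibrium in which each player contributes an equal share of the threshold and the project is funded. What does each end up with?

26 dollars

Equal share of the threshold: 18/6 = 3.
At this profile no one gains by cutting their contribution: any cut drops the total below 18, the project is cancelled, contributions are refunded, and the deviator ends with 18, which is less than 18 − 3 + 11 = 26. Contributing more than 3 just wastes the excess. So contributing exactly 3 is a best response.
Each player's payoff: 18 − 3 + 11 = 26.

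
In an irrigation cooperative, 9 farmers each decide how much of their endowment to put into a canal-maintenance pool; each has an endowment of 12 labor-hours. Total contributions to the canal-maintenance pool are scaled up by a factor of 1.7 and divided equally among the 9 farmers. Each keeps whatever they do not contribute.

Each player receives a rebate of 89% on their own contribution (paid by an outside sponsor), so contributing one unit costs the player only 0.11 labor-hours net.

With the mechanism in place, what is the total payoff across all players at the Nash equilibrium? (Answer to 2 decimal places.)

Under the mechanism each unit contributed yields (1.7/9) / 0.11 = 1.7172 back to its contributor per unit of net cost, which exceeds 1, making full contribution the dominant choice for everyone.
At the Nash equilibrium everyone contributes 12. Group total payoff = 9 × (12 × 0.89 + 1.7 × 12) = 279.72.

279.72 labor-hours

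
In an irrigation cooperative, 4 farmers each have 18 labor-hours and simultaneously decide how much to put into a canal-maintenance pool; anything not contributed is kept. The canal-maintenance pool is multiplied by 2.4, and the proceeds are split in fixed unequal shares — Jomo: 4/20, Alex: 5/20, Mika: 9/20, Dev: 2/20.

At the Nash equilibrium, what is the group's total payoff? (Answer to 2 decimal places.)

97.20 labor-hours

A player with share s gets back 2.4·s per unit contributed, so full contribution is dominant for anyone with s > 1/2.4 = 0.4167 and zero contribution is dominant for anyone below.
The only share above 0.4167 is Mika's 9/20, contributing 18; the remaining 3 contribute 0. Total contributed: 18.
The canal-maintenance pool pays out 2.4 × 18 = 43.20 in total (split across the unequal shares, but the aggregate is all that matters for the group sum).
The 3 free-riders keep 18 each, adding 54. Group total = 54 + 43.20 = 97.20.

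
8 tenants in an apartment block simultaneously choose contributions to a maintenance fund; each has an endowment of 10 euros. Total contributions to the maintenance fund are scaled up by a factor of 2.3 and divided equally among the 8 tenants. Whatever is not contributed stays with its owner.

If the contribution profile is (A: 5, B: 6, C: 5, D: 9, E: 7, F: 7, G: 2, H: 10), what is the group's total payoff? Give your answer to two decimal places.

146.30 euros

Total contributed: 5 + 6 + 5 + 9 + 7 + 7 + 2 + 10 = 51; total kept: 8 × 10 − 51 = 29.
The maintenance fund pays out 2.3 × 51 = 117.30 in aggregate.
Group total = 29 + 117.30 = 146.30.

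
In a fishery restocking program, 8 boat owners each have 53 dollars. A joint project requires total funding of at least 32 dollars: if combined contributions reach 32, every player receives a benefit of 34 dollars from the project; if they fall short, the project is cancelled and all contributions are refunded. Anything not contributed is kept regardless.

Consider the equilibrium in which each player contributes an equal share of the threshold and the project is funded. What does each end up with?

Equal share of the threshold: 32/8 = 4.
At this profile no one gains by cutting their contribution: any cut drops the total below 32, the project is cancelled, contributions are refunded, and the deviator ends with 53, which is less than 53 − 4 + 34 = 83. Contributing more than 4 just wastes the excess. So contributing exactly 4 is a best response.
Each player's payoff: 53 − 4 + 34 = 83.

83 dollars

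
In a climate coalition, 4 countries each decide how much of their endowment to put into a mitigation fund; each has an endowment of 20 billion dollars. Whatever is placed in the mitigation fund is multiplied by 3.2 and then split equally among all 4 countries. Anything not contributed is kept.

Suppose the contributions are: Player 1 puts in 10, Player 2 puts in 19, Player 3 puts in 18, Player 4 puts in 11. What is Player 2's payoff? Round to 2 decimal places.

Total contributed: 10 + 19 + 18 + 11 = 58.
Each receives 3.2 × 58 / 4 = 46.40 from the mitigation fund.
Player 2 keeps 20 − 19 = 1, so Player 2's payoff is 1 + 46.40 = 47.40.

47.40 billion dollars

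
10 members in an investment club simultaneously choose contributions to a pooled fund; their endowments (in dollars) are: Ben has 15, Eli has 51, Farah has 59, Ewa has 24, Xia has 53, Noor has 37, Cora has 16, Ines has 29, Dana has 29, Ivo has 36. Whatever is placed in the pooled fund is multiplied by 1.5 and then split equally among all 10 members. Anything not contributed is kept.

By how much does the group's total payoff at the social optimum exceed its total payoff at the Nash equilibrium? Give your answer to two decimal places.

The private return per contributed unit is 1.5/10 = 0.1500 < 1 for every player regardless of endowment, so the Nash equilibrium is zero contribution and the group total is Σ E_j = 15 + 51 + 59 + 24 + 53 + 37 + 16 + 29 + 29 + 36 = 349.
Each contributed unit returns 1.500 to the group, so the social optimum is full contribution by everyone: group total = 1.500 × 349 = 523.50.
Efficiency loss = (1.500 − 1) × 349 = 174.50.

174.50 dollars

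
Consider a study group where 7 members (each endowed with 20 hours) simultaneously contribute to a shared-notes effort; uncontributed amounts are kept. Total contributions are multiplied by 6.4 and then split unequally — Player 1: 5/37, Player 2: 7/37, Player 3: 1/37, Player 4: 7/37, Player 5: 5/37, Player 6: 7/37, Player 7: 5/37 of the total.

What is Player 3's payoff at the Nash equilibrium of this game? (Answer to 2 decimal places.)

A player with share s gets back 6.4·s per unit contributed, so full contribution is dominant for anyone with s > 1/6.4 = 0.1563 and zero contribution is dominant for anyone below.
Player 2, Player 4 and Player 6 are above the threshold, contributing 20 each; the remaining 4 contribute 0. Total contributed: 60.
Player 3 keeps 20 and receives 6.4 × 60 × 1/37 = 10.38 from the shared-notes effort, for a payoff of 30.38.

30.38 hours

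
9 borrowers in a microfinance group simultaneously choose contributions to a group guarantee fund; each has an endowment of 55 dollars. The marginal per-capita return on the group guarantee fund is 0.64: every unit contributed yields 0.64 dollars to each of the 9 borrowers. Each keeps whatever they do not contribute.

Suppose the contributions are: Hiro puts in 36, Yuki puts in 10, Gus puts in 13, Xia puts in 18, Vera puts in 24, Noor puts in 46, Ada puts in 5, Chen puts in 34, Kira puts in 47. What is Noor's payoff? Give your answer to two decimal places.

Total contributed: 36 + 10 + 13 + 18 + 24 + 46 + 5 + 34 + 47 = 233.
Each receives 0.64 × 233 = 149.12 from the group guarantee fund.
Noor keeps 55 − 46 = 9, so Noor's payoff is 9 + 149.12 = 158.12.

158.12 dollars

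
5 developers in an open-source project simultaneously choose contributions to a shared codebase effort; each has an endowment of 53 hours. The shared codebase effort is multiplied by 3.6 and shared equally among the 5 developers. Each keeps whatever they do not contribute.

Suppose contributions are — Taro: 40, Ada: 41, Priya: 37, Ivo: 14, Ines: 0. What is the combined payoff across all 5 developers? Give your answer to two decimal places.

Total contributed: 40 + 41 + 37 + 14 + 0 = 132; total kept: 5 × 53 − 132 = 133.
The shared codebase effort pays out 3.6 × 132 = 475.20 in aggregate.
Group total = 133 + 475.20 = 608.20.

608.20 hours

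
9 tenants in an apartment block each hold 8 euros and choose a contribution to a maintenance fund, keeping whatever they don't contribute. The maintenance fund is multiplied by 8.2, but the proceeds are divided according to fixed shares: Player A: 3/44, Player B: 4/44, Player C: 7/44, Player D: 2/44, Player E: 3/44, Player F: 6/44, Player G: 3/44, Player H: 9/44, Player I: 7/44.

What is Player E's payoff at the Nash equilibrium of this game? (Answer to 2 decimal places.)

25.89 euros

A player with share s gets back 8.2·s per unit contributed, so full contribution is dominant for anyone with s > 1/8.2 = 0.1220 and zero contribution is dominant for anyone below.
Player C, Player F, Player H and Player I are above the threshold, contributing 8 each; the remaining 5 contribute 0. Total contributed: 32.
Player E keeps 8 and receives 8.2 × 32 × 3/44 = 17.89 from the maintenance fund, for a payoff of 25.89.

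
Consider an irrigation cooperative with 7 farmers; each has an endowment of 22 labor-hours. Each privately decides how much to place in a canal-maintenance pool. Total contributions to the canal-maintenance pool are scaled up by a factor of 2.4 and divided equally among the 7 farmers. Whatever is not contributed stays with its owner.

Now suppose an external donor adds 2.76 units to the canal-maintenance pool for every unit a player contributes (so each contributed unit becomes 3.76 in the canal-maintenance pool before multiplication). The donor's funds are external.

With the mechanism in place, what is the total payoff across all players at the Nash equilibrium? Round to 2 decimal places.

The effective private return per unit is now 2.4 × 3.76 / 7 = 1.2891 > 1, so every player's dominant strategy flips to full contribution.
At the Nash equilibrium everyone contributes 22. Group total payoff = 2.4 × 3.76 × 154 = 1389.70.

1389.70 labor-hours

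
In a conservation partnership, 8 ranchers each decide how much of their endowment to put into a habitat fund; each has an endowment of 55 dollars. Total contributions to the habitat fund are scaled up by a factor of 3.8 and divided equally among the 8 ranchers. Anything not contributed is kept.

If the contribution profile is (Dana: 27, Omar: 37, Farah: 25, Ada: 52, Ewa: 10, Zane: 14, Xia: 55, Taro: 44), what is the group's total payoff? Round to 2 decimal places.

1179.20 dollars

Total contributed: 27 + 37 + 25 + 52 + 10 + 14 + 55 + 44 = 264; total kept: 8 × 55 − 264 = 176.
The habitat fund pays out 3.8 × 264 = 1003.20 in aggregate.
Group total = 176 + 1003.20 = 1179.20.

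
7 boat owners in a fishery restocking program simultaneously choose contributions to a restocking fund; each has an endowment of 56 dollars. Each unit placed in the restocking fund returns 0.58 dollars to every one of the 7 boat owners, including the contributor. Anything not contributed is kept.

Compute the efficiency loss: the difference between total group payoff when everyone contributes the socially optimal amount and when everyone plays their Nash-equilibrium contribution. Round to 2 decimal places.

The private return per contributed unit is 0.58 < 1, so contributing 0 is dominant for every player. At the Nash equilibrium everyone keeps their 56, and the group total is 7 × 56 = 392.
Each contributed unit returns 4.060 to the group as a whole (0.58 to each of 7 players), which exceeds 1, so the social optimum is full contribution: group total = 4.060 × 392 = 1591.52.
Efficiency loss = 1591.52 − 392 = 1199.52.

1199.52 dollars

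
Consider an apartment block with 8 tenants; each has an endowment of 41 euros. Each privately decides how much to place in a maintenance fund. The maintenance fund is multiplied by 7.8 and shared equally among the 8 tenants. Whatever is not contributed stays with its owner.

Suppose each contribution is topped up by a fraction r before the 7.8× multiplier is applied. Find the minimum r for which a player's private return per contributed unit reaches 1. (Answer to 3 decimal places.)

0.026

With matching at rate r, one contributed unit becomes (1 + r) in the maintenance fund and returns 7.8 × (1 + r) / 8 to the contributor.
Setting this equal to 1: 1 + r = 8/7.8 = 1.0256.
So the minimum matching rate is r = 1.0256 − 1 = 0.026.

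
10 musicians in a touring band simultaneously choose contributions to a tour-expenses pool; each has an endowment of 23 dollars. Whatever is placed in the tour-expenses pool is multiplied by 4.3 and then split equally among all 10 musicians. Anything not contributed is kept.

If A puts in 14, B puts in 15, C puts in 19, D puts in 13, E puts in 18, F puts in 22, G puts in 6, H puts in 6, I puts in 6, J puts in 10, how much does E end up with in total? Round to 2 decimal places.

Total contributed: 14 + 15 + 19 + 13 + 18 + 22 + 6 + 6 + 6 + 10 = 129.
Each receives 4.3 × 129 / 10 = 55.47 from the tour-expenses pool.
E keeps 23 − 18 = 5, so E's payoff is 5 + 55.47 = 60.47.

60.47 dollars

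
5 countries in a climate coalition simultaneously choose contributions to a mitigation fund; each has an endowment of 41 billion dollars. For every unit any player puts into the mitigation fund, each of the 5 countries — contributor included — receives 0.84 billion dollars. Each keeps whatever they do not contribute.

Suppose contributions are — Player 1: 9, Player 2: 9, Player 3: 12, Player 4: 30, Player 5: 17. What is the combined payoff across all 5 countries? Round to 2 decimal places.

Total contributed: 9 + 9 + 12 + 30 + 17 = 77; total kept: 5 × 41 − 77 = 128.
The mitigation fund pays out 0.84 × 5 × 77 = 323.40 in aggregate.
Group total = 128 + 323.40 = 451.40.

451.40 billion dollars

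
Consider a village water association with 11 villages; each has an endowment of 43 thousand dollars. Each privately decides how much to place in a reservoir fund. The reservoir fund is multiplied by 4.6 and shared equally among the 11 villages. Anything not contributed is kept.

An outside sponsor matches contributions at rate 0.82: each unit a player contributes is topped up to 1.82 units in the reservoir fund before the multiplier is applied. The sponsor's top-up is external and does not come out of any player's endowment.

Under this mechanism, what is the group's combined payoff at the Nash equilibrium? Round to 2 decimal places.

473.00 thousand dollars

With the mechanism, a contributed unit returns 4.6 × 1.82 / 11 = 0.7611 per unit of net cost — still below 1 — so contributing 0 remains dominant for every player.
At the Nash equilibrium no one contributes; group total payoff = 11 × 43 = 473.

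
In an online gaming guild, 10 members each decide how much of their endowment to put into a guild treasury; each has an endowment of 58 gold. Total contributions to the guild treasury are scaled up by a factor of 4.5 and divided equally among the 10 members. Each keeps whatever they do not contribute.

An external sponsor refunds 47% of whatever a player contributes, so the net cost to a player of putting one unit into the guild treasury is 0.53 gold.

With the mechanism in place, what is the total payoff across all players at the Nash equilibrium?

580.00 gold

With the mechanism, a contributed unit returns (4.5/10) / 0.53 = 0.8491 per unit of net cost — still below 1 — so contributing 0 remains dominant for every player.
Everyone keeps their endowment and the group total is 10 × 58 = 580.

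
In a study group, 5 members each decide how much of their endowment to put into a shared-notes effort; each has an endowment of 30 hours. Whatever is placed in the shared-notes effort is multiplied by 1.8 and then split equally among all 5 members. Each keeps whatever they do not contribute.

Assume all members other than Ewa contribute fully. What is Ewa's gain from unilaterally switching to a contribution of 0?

19.20 hours

Switching from a contribution of 30 to 0 lets Ewa keep an extra 30 hours, but lowers the shared-notes effort by 30, which costs Ewa their own share of that drop: 1.8/5 × 30 = 10.80.
Net gain = 30 − 10.80 = 19.20. The private return per contributed unit (0.3600) is below 1, so free-riding is indeed the best response regardless of what the others do.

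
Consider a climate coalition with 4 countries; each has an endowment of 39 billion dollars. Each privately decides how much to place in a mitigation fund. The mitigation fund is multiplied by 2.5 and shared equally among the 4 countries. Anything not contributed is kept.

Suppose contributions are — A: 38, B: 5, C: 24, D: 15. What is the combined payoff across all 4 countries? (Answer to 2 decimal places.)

279.00 billion dollars

Total contributed: 38 + 5 + 24 + 15 = 82; total kept: 4 × 39 − 82 = 74.
The mitigation fund pays out 2.5 × 82 = 205.00 in aggregate.
Group total = 74 + 205.00 = 279.00.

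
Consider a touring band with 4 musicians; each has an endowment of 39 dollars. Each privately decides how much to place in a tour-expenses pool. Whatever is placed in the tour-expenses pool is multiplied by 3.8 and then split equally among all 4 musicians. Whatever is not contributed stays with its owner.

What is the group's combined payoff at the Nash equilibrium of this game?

Each contributed unit returns 3.8/4 = 0.9500 to its contributor — below 1 — so contributing 0 is dominant for every player. At the Nash equilibrium everyone keeps their 39, and the group total is 4 × 39 = 156.

156.00 dollars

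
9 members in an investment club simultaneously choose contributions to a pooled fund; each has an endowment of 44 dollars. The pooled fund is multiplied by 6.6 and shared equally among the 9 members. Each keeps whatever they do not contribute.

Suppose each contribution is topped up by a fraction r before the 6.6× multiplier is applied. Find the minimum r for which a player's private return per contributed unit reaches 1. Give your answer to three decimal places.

0.364

With matching at rate r, one contributed unit becomes (1 + r) in the pooled fund and returns 6.6 × (1 + r) / 9 to the contributor.
Setting this equal to 1: 1 + r = 9/6.6 = 1.3636.
So the minimum matching rate is r = 1.3636 − 1 = 0.364.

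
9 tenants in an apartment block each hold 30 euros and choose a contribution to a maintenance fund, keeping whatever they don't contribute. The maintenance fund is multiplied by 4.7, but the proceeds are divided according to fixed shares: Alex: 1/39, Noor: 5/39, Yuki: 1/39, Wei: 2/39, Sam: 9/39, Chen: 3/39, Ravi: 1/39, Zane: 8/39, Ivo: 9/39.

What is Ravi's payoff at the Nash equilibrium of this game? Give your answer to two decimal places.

37.23 euros

Each unit j contributes comes back to j as 4.7 × (j's share), so j prefers to contribute only if that share exceeds 1/4.7 = 0.2128; otherwise keeping the unit dominates.
Sam and Ivo are above the threshold, contributing 30 each; the remaining 7 contribute 0. Total contributed: 60.
Ravi keeps 30 and receives 4.7 × 60 × 1/39 = 7.23 from the maintenance fund, for a payoff of 37.23.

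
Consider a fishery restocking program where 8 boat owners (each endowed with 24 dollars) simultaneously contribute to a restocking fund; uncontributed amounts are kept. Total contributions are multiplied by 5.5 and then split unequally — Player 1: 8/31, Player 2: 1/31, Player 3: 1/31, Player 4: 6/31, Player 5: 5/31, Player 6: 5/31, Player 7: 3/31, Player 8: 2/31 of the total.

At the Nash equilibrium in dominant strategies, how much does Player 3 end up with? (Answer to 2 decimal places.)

32.52 dollars

A player with share s gets back 5.5·s per unit contributed, so full contribution is dominant for anyone with s > 1/5.5 = 0.1818 and zero contribution is dominant for anyone below.
Player 1 and Player 4 clear that bar, contributing 24 each; the remaining 6 contribute 0. Total contributed: 48.
Player 3 keeps 24 and receives 5.5 × 48 × 1/31 = 8.52 from the restocking fund, for a payoff of 32.52.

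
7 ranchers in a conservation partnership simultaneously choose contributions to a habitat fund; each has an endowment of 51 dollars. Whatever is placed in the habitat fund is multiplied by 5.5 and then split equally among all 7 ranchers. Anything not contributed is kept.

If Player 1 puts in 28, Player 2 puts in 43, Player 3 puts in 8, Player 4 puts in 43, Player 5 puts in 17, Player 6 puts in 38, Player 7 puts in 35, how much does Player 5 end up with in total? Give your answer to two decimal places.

Total contributed: 28 + 43 + 8 + 43 + 17 + 38 + 35 = 212.
Each receives 5.5 × 212 / 7 = 166.57 from the habitat fund.
Player 5 keeps 51 − 17 = 34, so Player 5's payoff is 34 + 166.57 = 200.57.

200.57 dollars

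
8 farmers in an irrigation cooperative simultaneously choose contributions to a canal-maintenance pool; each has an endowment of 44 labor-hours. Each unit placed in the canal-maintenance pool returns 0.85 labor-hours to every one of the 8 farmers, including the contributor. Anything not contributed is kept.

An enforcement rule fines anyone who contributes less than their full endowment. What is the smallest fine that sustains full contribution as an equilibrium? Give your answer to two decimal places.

Given the others contribute fully, the best deviation is to contribute 0 (any partial contribution still incurs the fine and gives up units whose private return 0.85 is below 1).
Deviating from 44 to 0 saves 44 labor-hours but forfeits the deviator's share of the drop in the canal-maintenance pool: 0.85 × 44 = 37.40.
So the deviation gain is 44 − 37.40 = 6.60, and the fine must be at least 6.60 labor-hours to wipe it out.

6.60 labor-hours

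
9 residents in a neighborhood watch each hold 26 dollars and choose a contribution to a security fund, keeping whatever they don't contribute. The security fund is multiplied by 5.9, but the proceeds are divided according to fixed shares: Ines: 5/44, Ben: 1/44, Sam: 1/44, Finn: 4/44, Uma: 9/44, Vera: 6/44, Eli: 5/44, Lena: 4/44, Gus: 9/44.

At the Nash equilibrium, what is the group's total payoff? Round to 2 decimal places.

488.80 dollars

Player j's private return per contributed unit is 5.9 × (j's share). Contributing is weakly dominant for j when that share is at least 1/5.9 = 0.1695, and contributing 0 is dominant otherwise.
The shares above 0.1695 belong to Uma and Gus, contributing 26 each; the remaining 7 contribute 0. Total contributed: 52.
The security fund pays out 5.9 × 52 = 306.80 in total (split across the unequal shares, but the aggregate is all that matters for the group sum).
The 7 free-riders keep 26 each, adding 182. Group total = 182 + 306.80 = 488.80.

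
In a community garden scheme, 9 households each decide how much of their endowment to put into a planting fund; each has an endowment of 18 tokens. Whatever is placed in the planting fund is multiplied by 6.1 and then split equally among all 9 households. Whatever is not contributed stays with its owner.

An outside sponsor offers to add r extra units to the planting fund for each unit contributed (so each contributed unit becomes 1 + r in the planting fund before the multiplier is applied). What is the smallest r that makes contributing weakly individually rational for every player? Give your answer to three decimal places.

With matching at rate r, one contributed unit becomes (1 + r) in the planting fund and returns 6.1 × (1 + r) / 9 to the contributor.
Setting this equal to 1: 1 + r = 9/6.1 = 1.4754.
So the minimum matching rate is r = 1.4754 − 1 = 0.475.

0.475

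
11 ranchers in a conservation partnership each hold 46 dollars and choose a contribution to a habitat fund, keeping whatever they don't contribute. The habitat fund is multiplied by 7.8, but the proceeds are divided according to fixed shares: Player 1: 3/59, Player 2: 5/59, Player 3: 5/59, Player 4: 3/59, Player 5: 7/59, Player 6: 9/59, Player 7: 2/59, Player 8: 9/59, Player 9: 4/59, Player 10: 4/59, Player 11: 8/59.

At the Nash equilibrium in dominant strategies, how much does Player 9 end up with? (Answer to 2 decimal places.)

118.98 dollars

A player with share s gets back 7.8·s per unit contributed, so full contribution is dominant for anyone with s > 1/7.8 = 0.1282 and zero contribution is dominant for anyone below.
Player 6, Player 8 and Player 11 are above the threshold, contributing 46 each; the remaining 8 contribute 0. Total contributed: 138.
Player 9 keeps 46 and receives 7.8 × 138 × 4/59 = 72.98 from the habitat fund, for a payoff of 118.98.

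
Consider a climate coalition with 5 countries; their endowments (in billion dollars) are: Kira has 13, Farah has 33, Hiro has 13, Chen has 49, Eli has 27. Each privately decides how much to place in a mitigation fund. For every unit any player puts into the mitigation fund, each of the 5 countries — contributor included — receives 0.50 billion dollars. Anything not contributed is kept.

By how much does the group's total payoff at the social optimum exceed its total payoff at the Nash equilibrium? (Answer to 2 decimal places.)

The private return per contributed unit is 0.50 < 1 for everyone, so the Nash equilibrium is zero contribution and the group total is Σ E_j = 13 + 33 + 13 + 49 + 27 = 135.
Each contributed unit returns 2.500 to the group, so the social optimum is full contribution by everyone: group total = 2.500 × 135 = 337.50.
Efficiency loss = (2.500 − 1) × 135 = 202.50.

202.50 billion dollars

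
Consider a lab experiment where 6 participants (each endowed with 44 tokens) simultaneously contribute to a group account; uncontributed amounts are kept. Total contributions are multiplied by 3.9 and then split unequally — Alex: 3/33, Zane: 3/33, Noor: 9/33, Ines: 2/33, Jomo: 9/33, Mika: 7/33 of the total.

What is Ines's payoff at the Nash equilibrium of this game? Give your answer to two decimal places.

A player with share s gets back 3.9·s per unit contributed, so full contribution is dominant for anyone with s > 1/3.9 = 0.2564 and zero contribution is dominant for anyone below.
The shares above 0.2564 belong to Noor and Jomo, contributing 44 each; the remaining 4 contribute 0. Total contributed: 88.
Ines keeps 44 and receives 3.9 × 88 × 2/33 = 20.80 from the group account, for a payoff of 64.80.

64.80 tokens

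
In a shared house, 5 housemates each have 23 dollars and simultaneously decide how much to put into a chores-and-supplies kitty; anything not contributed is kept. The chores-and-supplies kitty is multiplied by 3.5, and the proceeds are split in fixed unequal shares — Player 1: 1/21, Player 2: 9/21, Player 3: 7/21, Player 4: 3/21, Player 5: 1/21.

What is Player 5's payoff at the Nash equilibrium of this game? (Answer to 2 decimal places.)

30.67 dollars

For player j, contributing a unit is worthwhile iff 3.5 × (j's share) ≥ 1, i.e. iff j's share is at least 0.2857.
Player 2 and Player 3 are above the threshold, contributing 23 each; the remaining 3 contribute 0. Total contributed: 46.
Player 5 keeps 23 and receives 3.5 × 46 × 1/21 = 7.67 from the chores-and-supplies kitty, for a payoff of 30.67.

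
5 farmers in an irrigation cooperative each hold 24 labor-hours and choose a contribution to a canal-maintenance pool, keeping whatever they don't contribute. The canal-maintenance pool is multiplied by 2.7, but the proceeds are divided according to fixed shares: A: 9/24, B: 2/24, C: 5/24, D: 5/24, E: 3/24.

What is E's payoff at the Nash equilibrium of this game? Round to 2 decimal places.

Player j's private return per contributed unit is 2.7 × (j's share). Contributing is weakly dominant for j when that share is at least 1/2.7 = 0.3704, and contributing 0 is dominant otherwise.
The only share above 0.3704 is A's 9/24, contributing 24; the remaining 4 contribute 0. Total contributed: 24.
E keeps 24 and receives 2.7 × 24 × 3/24 = 8.10 from the canal-maintenance pool, for a payoff of 32.10.

32.10 labor-hours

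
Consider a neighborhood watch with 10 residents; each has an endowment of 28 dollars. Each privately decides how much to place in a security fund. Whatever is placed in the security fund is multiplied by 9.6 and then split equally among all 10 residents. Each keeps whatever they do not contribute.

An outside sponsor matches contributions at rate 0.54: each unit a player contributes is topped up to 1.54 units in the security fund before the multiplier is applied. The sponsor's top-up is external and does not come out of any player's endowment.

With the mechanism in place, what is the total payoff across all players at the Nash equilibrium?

The effective private return per unit is now 9.6 × 1.54 / 10 = 1.4784 > 1, so every player's dominant strategy flips to full contribution.
So the Nash equilibrium is full contribution by all 10; the group earns 9.6 × 1.54 × 280 = 4139.52.

4139.52 dollars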